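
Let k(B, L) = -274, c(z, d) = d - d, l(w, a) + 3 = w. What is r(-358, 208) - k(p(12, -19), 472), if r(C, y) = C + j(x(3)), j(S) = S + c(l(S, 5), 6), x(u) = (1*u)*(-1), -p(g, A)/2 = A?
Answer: -87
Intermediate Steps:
l(w, a) = -3 + w
c(z, d) = 0
p(g, A) = -2*A
x(u) = -u (x(u) = u*(-1) = -u)
j(S) = S (j(S) = S + 0 = S)
r(C, y) = -3 + C (r(C, y) = C - 1*3 = C - 3 = -3 + C)
r(-358, 208) - k(p(12, -19), 472) = (-3 - 358) - 1*(-274) = -361 + 274 = -87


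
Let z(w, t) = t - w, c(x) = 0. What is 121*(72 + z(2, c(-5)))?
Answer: 8470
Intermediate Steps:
121*(72 + z(2, c(-5))) = 121*(72 + (0 - 1*2)) = 121*(72 + (0 - 2)) = 121*(72 - 2) = 121*70 = 8470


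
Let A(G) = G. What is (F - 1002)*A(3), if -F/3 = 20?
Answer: -3186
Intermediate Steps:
F = -60 (F = -3*20 = -60)
(F - 1002)*A(3) = (-60 - 1002)*3 = -1062*3 = -3186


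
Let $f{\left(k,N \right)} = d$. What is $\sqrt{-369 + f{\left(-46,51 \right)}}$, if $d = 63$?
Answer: $3 i \sqrt{34} \approx 17.493 i$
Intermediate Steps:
$f{\left(k,N \right)} = 63$
$\sqrt{-369 + f{\left(-46,51 \right)}} = \sqrt{-369 + 63} = \sqrt{-306} = 3 i \sqrt{34}$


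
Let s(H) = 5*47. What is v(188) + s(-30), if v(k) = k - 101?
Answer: 322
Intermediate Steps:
v(k) = -101 + k
s(H) = 235
v(188) + s(-30) = (-101 + 188) + 235 = 87 + 235 = 322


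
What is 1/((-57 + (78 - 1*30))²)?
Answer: 1/81 ≈ 0.012346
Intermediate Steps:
1/((-57 + (78 - 1*30))²) = 1/((-57 + (78 - 30))²) = 1/((-57 + 48)²) = 1/((-9)²) = 1/81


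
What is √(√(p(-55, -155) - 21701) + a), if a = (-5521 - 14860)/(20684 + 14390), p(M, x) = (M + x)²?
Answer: √(-714843194 + 1230185476*√22399)/35074 ≈ 12.210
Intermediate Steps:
a = -20381/35074 ≈ -0.58109
√(√(p(-55, -155) - 21701) + a) = √(√((-55 - 155)² - 21701) - 20381/35074) = √(√((-210)² - 21701) - 20381/35074) = √(√(44100 - 21701) - 20381/35074) = √(√22399 - 20381/35074) = √(-20381/35074 + √22399)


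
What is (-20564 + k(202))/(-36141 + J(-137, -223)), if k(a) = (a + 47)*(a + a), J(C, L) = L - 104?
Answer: -20008/9117 ≈ -2.1946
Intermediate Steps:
J(C, L) = -104 + L
k(a) = 2*a*(47 + a) (k(a) = (47 + a)*(2*a) = 2*a*(47 + a))
(-20564 + k(202))/(-36141 + J(-137, -223)) = (-20564 + 2*202*(47 + 202))/(-36141 + (-104 - 223)) = (-20564 + 2*202*249)/(-36141 - 327) = (-20564 + 100596)/(-36468) = 80032*(-1/36468) = -20008/9117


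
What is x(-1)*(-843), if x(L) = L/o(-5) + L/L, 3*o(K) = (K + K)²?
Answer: -81771/100 ≈ -817.71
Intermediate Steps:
o(K) = 4*K²/3 (o(K) = (K + K)²/3 = (2*K)²/3 = (4*K²)/3 = 4*K²/3)
x(L) = 1 + 3*L/100 (x(L) = L/(((4/3)*(-5)²)) + L/L = L/(((4/3)*25)) + 1 = L/(100/3) + 1 = L*(3/100) + 1 = 3*L/100 + 1 = 1 + 3*L/100)
x(-1)*(-843) = (1 + (3/100)*(-1))*(-843) = (1 - 3/100)*(-843) = (97/100)*(-843) = -81771/100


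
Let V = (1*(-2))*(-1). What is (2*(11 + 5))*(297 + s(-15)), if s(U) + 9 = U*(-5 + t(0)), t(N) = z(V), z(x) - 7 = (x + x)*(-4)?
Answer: 15936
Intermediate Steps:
V = 2 (V = -2*(-1) = 2)
z(x) = 7 - 8*x (z(x) = 7 + (x + x)*(-4) = 7 + (2*x)*(-4) = 7 - 8*x)
t(N) = -9 (t(N) = 7 - 8*2 = 7 - 16 = -9)
s(U) = -9 - 14*U (s(U) = -9 + U*(-5 - 9) = -9 + U*(-14) = -9 - 14*U)
(2*(11 + 5))*(297 + s(-15)) = (2*(11 + 5))*(297 + (-9 - 14*(-15))) = (2*16)*(297 + (-9 + 210)) = 32*(297 + 201) = 32*498 = 15936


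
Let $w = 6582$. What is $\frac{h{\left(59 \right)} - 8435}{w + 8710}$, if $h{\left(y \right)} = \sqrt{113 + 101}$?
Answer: $- \frac{8435}{15292} + \frac{\sqrt{214}}{15292} \approx -0.55064$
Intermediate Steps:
$h{\left(y \right)} = \sqrt{214}$
$\frac{h{\left(59 \right)} - 8435}{w + 8710} = \frac{\sqrt{214} - 8435}{6582 + 8710} = \frac{-8435 + \sqrt{214}}{15292} = \left(-8435 + \sqrt{214}\right) \frac{1}{15292} = - \frac{8435}{15292} + \frac{\sqrt{214}}{15292}$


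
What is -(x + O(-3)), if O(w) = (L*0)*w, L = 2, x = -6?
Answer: 6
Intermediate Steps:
O(w) = 0 (O(w) = (2*0)*w = 0*w = 0)
-(x + O(-3)) = -(-6 + 0) = -1*(-6) = 6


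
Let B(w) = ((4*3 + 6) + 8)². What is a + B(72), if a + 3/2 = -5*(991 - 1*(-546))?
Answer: -14021/2 ≈ -7010.5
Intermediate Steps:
a = -15373/2 (a = -3/2 - 5*(991 - 1*(-546)) = -3/2 - 5*(991 + 546) = -3/2 - 5*1537 = -3/2 - 7685 = -15373/2 ≈ -7686.5)
B(w) = 676 (B(w) = ((12 + 6) + 8)² = (18 + 8)² = 26² = 676)
a + B(72) = -15373/2 + 676 = -14021/2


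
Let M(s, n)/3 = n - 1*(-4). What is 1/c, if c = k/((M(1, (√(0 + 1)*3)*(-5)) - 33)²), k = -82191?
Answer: -1452/27397 ≈ -0.052998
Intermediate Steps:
M(s, n) = 12 + 3*n (M(s, n) = 3*(n - 1*(-4)) = 3*(n + 4) = 3*(4 + n) = 12 + 3*n)
c = -27397/1452 (c = -82191/((12 + 3*((√(0 + 1)*3)*(-5))) - 33)² = -82191/((12 + 3*((√1*3)*(-5))) - 33)² = -82191/((12 + 3*((1*3)*(-5))) - 33)² = -82191/((12 + 3*(3*(-5))) - 33)² = -82191/((12 + 3*(-15)) - 33)² = -82191/((12 - 45) - 33)² = -82191/(-33 - 33)² = -82191/((-66)²) = -82191/4356 = -82191*1/4356 = -27397/1452 ≈ -18.868)
1/c = 1/(-27397/1452) = -1452/27397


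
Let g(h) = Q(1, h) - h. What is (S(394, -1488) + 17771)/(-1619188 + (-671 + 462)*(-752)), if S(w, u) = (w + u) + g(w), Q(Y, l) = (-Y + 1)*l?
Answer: -16283/1462020 ≈ -0.011137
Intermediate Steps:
Q(Y, l) = l*(1 - Y) (Q(Y, l) = (1 - Y)*l = l*(1 - Y))
g(h) = -h (g(h) = h*(1 - 1*1) - h = h*(1 - 1) - h = h*0 - h = 0 - h = -h)
S(w, u) = u (S(w, u) = (w + u) - w = (u + w) - w = u)
(S(394, -1488) + 17771)/(-1619188 + (-671 + 462)*(-752)) = (-1488 + 17771)/(-1619188 + (-671 + 462)*(-752)) = 16283/(-1619188 - 209*(-752)) = 16283/(-1619188 + 157168) = 16283/(-1462020) = 16283*(-1/1462020) = -16283/1462020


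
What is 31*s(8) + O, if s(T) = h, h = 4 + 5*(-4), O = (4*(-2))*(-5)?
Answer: -456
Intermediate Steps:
O = 40 (O = -8*(-5) = 40)
h = -16 (h = 4 - 20 = -16)
s(T) = -16
31*s(8) + O = 31*(-16) + 40 = -496 + 40 = -456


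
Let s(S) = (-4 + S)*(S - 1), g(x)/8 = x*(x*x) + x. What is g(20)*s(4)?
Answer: 0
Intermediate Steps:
g(x) = 8*x + 8*x**3 (g(x) = 8*(x*(x*x) + x) = 8*(x*x**2 + x) = 8*(x**3 + x) = 8*(x + x**3) = 8*x + 8*x**3)
s(S) = (-1 + S)*(-4 + S) (s(S) = (-4 + S)*(-1 + S) = (-1 + S)*(-4 + S))
g(20)*s(4) = (8*20*(1 + 20**2))*(4 + 4**2 - 5*4) = (8*20*(1 + 400))*(4 + 16 - 20) = (8*20*401)*0 = 64160*0 = 0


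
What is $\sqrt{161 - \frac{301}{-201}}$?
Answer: $\frac{\sqrt{6565062}}{201} \approx 12.747$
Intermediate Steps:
$\sqrt{161 - \frac{301}{-201}} = \sqrt{161 - - \frac{301}{201}} = \sqrt{161 + \frac{301}{201}} = \sqrt{\frac{32662}{201}} = \frac{\sqrt{6565062}}{201}$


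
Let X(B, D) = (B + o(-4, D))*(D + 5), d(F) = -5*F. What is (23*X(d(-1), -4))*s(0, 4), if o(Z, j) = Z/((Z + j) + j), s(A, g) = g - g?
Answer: 0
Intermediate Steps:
s(A, g) = 0
o(Z, j) = Z/(Z + 2*j)
X(B, D) = (5 + D)*(B - 4/(-4 + 2*D)) (X(B, D) = (B - 4/(-4 + 2*D))*(D + 5) = (B - 4/(-4 + 2*D))*(5 + D) = (5 + D)*(B - 4/(-4 + 2*D)))
(23*X(d(-1), -4))*s(0, 4) = (23*((-10 - 2*(-4) + (-5*(-1))*(-2 - 4)*(5 - 4))/(-2 - 4)))*0 = (23*((-10 + 8 + 5*(-6)*1)/(-6)))*0 = (23*(-(-10 + 8 - 30)/6))*0 = (23*(-⅙*(-32)))*0 = (23*(16/3))*0 = (368/3)*0 = 0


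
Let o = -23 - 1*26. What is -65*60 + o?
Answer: -3949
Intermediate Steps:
o = -49 (o = -23 - 26 = -49)
-65*60 + o = -65*60 - 49 = -3900 - 49 = -3949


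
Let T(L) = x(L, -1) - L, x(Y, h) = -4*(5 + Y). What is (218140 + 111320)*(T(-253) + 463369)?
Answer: 153071728440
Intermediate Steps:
x(Y, h) = -20 - 4*Y
T(L) = -20 - 5*L (T(L) = (-20 - 4*L) - L = -20 - 5*L)
(218140 + 111320)*(T(-253) + 463369) = (218140 + 111320)*((-20 - 5*(-253)) + 463369) = 329460*((-20 + 1265) + 463369) = 329460*(1245 + 463369) = 329460*464614 = 153071728440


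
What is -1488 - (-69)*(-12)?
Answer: -2316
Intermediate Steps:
-1488 - (-69)*(-12) = -1488 - 1*828 = -1488 - 828 = -2316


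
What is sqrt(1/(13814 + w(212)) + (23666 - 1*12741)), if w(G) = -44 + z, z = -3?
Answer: 2*sqrt(517654605273)/13767 ≈ 104.52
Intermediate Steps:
w(G) = -47 (w(G) = -44 - 3 = -47)
sqrt(1/(13814 + w(212)) + (23666 - 1*12741)) = sqrt(1/(13814 - 47) + (23666 - 1*12741)) = sqrt(1/13767 + (23666 - 12741)) = sqrt(1/13767 + 10925) = sqrt(150404476/13767) = 2*sqrt(517654605273)/13767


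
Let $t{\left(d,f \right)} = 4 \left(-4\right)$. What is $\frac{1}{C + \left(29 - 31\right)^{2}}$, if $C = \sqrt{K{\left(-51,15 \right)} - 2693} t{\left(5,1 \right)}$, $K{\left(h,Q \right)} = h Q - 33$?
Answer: $\frac{1}{223428} + \frac{i \sqrt{3491}}{55857} \approx 4.4757 \cdot 10^{-6} + 0.0010578 i$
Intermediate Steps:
$K{\left(h,Q \right)} = -33 + Q h$ ($K{\left(h,Q \right)} = Q h - 33 = -33 + Q h$)
$t{\left(d,f \right)} = -16$
$C = - 16 i \sqrt{3491}$ ($C = \sqrt{\left(-33 + 15 \left(-51\right)\right) - 2693} \left(-16\right) = \sqrt{\left(-33 - 765\right) - 2693} \left(-16\right) = \sqrt{-798 - 2693} \left(-16\right) = \sqrt{-3491} \left(-16\right) = i \sqrt{3491} \left(-16\right) = - 16 i \sqrt{3491} \approx - 945.36 i$)
$\frac{1}{C + \left(29 - 31\right)^{2}} = \frac{1}{- 16 i \sqrt{3491} + \left(29 - 31\right)^{2}} = \frac{1}{- 16 i \sqrt{3491} + \left(-2\right)^{2}} = \frac{1}{- 16 i \sqrt{3491} + 4} = \frac{1}{4 - 16 i \sqrt{3491}}$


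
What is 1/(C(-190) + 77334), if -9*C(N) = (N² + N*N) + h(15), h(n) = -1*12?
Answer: 9/623818 ≈ 1.4427e-5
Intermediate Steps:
h(n) = -12
C(N) = 4/3 - 2*N²/9 (C(N) = -((N² + N*N) - 12)/9 = -((N² + N²) - 12)/9 = -(2*N² - 12)/9 = -(-12 + 2*N²)/9 = 4/3 - 2*N²/9)
1/(C(-190) + 77334) = 1/((4/3 - 2/9*(-190)²) + 77334) = 1/((4/3 - 2/9*36100) + 77334) = 1/((4/3 - 72200/9) + 77334) = 1/(-72188/9 + 77334) = 1/(623818/9) = 9/623818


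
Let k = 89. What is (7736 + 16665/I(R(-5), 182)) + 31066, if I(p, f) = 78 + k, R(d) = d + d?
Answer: 6496599/167 ≈ 38902.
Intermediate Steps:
R(d) = 2*d
I(p, f) = 167 (I(p, f) = 78 + 89 = 167)
(7736 + 16665/I(R(-5), 182)) + 31066 = (7736 + 16665/167) + 31066 = 1308577/167 + 31066 = 6496599/167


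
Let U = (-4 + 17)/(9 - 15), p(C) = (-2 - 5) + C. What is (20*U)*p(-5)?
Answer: 520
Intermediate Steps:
p(C) = -7 + C
U = -13/6 (U = 13/(-6) = 13*(-⅙) = -13/6 ≈ -2.1667)
(20*U)*p(-5) = (20*(-13/6))*(-7 - 5) = -130/3*(-12) = 520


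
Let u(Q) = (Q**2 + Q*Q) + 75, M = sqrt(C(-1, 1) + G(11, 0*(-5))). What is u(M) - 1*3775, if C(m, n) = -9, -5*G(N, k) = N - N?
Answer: -3718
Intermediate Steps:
G(N, k) = 0 (G(N, k) = -(N - N)/5 = -1/5*0 = 0)
M = 3*I (M = sqrt(-9 + 0) = sqrt(-9) = 3*I ≈ 3.0*I)
u(Q) = 75 + 2*Q**2 (u(Q) = (Q**2 + Q**2) + 75 = 2*Q**2 + 75 = 75 + 2*Q**2)
u(M) - 1*3775 = (75 + 2*(3*I)**2) - 1*3775 = (75 + 2*(-9)) - 3775 = (75 - 18) - 3775 = 57 - 3775 = -3718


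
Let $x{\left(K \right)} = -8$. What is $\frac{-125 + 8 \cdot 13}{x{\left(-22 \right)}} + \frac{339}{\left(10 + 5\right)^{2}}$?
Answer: $\frac{2479}{600} \approx 4.1317$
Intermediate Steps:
$\frac{-125 + 8 \cdot 13}{x{\left(-22 \right)}} + \frac{339}{\left(10 + 5\right)^{2}} = \frac{-125 + 8 \cdot 13}{-8} + \frac{339}{\left(10 + 5\right)^{2}} = \left(-125 + 104\right) \left(- \frac{1}{8}\right) + \frac{339}{15^{2}} = \left(-21\right) \left(- \frac{1}{8}\right) + \frac{339}{225} = \frac{21}{8} + 339 \cdot \frac{1}{225} = \frac{21}{8} + \frac{113}{75} = \frac{2479}{600}$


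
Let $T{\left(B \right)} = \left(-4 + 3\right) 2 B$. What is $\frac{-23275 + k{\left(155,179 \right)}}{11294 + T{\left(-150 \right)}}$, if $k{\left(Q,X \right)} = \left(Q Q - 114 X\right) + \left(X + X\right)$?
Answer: $- \frac{9649}{5797} \approx -1.6645$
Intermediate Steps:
$T{\left(B \right)} = - 2 B$ ($T{\left(B \right)} = \left(-1\right) 2 B = - 2 B$)
$k{\left(Q,X \right)} = Q^{2} - 112 X$ ($k{\left(Q,X \right)} = \left(Q^{2} - 114 X\right) + 2 X = Q^{2} - 112 X$)
$\frac{-23275 + k{\left(155,179 \right)}}{11294 + T{\left(-150 \right)}} = \frac{-23275 + \left(155^{2} - 20048\right)}{11294 - -300} = \frac{-23275 + \left(24025 - 20048\right)}{11294 + 300} = \frac{-23275 + 3977}{11594} = \left(-19298\right) \frac{1}{11594} = - \frac{9649}{5797}$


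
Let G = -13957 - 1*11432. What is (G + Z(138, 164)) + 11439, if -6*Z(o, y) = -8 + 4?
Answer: -41848/3 ≈ -13949.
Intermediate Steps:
G = -25389 (G = -13957 - 11432 = -25389)
Z(o, y) = ⅔ (Z(o, y) = -(-8 + 4)/6 = -⅙*(-4) = ⅔)
(G + Z(138, 164)) + 11439 = (-25389 + ⅔) + 11439 = -76165/3 + 11439 = -41848/3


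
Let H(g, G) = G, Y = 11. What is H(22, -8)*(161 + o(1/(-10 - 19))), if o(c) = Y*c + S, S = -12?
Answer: -34480/29 ≈ -1189.0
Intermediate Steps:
o(c) = -12 + 11*c (o(c) = 11*c - 12 = -12 + 11*c)
H(22, -8)*(161 + o(1/(-10 - 19))) = -8*(161 + (-12 + 11/(-10 - 19))) = -8*(161 + (-12 + 11/(-29))) = -8*(161 + (-12 + 11*(-1/29))) = -8*(161 + (-12 - 11/29)) = -8*(161 - 359/29) = -8*4310/29 = -34480/29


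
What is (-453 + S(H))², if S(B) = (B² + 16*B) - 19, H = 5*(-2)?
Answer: 283024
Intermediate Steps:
H = -10
S(B) = -19 + B² + 16*B
(-453 + S(H))² = (-453 + (-19 + (-10)² + 16*(-10)))² = (-453 + (-19 + 100 - 160))² = (-453 - 79)² = (-532)² = 283024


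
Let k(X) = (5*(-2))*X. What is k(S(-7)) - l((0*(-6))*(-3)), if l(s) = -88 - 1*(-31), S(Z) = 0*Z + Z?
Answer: 127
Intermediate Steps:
S(Z) = Z (S(Z) = 0 + Z = Z)
k(X) = -10*X
l(s) = -57 (l(s) = -88 + 31 = -57)
k(S(-7)) - l((0*(-6))*(-3)) = -10*(-7) - 1*(-57) = 70 + 57 = 127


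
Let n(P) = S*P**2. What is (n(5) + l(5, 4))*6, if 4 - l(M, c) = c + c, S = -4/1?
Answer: -624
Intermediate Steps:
S = -4 (S = -4*1 = -4)
l(M, c) = 4 - 2*c (l(M, c) = 4 - (c + c) = 4 - 2*c)
n(P) = -4*P**2
(n(5) + l(5, 4))*6 = (-4*5**2 + (4 - 2*4))*6 = (-4*25 + (4 - 8))*6 = (-100 - 4)*6 = -104*6 = -624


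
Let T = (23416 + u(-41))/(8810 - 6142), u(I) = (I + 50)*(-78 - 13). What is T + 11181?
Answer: 29853505/2668 ≈ 11189.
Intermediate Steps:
u(I) = -4550 - 91*I (u(I) = (50 + I)*(-91) = -4550 - 91*I)
T = 22597/2668 (T = (23416 + (-4550 - 91*(-41)))/(8810 - 6142) = (23416 + (-4550 + 3731))/2668 = (23416 - 819)*(1/2668) = 22597*(1/2668) = 22597/2668 ≈ 8.4696)
T + 11181 = 22597/2668 + 11181 = 29853505/2668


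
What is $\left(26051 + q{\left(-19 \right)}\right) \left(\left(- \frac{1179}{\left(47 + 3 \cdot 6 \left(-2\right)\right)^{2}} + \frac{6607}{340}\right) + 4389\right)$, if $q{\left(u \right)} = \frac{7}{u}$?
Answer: $\frac{44784668353607}{390830} \approx 1.1459 \cdot 10^{8}$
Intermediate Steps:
$\left(26051 + q{\left(-19 \right)}\right) \left(\left(- \frac{1179}{\left(47 + 3 \cdot 6 \left(-2\right)\right)^{2}} + \frac{6607}{340}\right) + 4389\right) = \left(26051 + \frac{7}{-19}\right) \left(\left(- \frac{1179}{\left(47 + 3 \cdot 6 \left(-2\right)\right)^{2}} + \frac{6607}{340}\right) + 4389\right) = \left(26051 + 7 \left(- \frac{1}{19}\right)\right) \left(\left(- \frac{1179}{\left(47 + 18 \left(-2\right)\right)^{2}} + 6607 \cdot \frac{1}{340}\right) + 4389\right) = \left(26051 - \frac{7}{19}\right) \left(\left(- \frac{1179}{\left(47 - 36\right)^{2}} + \frac{6607}{340}\right) + 4389\right) = \frac{494962 \left(\left(- \frac{1179}{11^{2}} + \frac{6607}{340}\right) + 4389\right)}{19} = \frac{494962 \left(\left(- \frac{1179}{121} + \frac{6607}{340}\right) + 4389\right)}{19} = \frac{494962 \left(\frac{398587}{41140} + 4389\right)}{19} = \frac{494962}{19} \cdot \frac{180962047}{41140} = \frac{44784668353607}{390830}$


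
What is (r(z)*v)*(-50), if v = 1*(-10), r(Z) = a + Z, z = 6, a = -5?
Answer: 500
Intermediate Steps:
r(Z) = -5 + Z
v = -10
(r(z)*v)*(-50) = ((-5 + 6)*(-10))*(-50) = (1*(-10))*(-50) = -10*(-50) = 500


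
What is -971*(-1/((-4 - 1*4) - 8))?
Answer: -971/16 ≈ -60.688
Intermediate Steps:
-971*(-1/((-4 - 1*4) - 8)) = -971*(-1/((-4 - 4) - 8)) = -971*(-1/(-8 - 8)) = -971/((-1*(-16))) = -971/16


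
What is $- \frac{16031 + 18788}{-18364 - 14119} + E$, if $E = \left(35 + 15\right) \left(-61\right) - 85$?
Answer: $- \frac{101799386}{32483} \approx -3133.9$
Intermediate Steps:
$E = -3135$ ($E = 50 \left(-61\right) - 85 = -3050 - 85 = -3135$)
$- \frac{16031 + 18788}{-18364 - 14119} + E = - \frac{16031 + 18788}{-18364 - 14119} - 3135 = - \frac{34819}{-32483} - 3135 = - \frac{34819 \left(-1\right)}{32483} - 3135 = \left(-1\right) \left(- \frac{34819}{32483}\right) - 3135 = \frac{34819}{32483} - 3135 = - \frac{101799386}{32483}$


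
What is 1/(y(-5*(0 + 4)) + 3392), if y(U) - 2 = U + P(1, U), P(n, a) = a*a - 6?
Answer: 1/3768 ≈ 0.00026539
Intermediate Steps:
P(n, a) = -6 + a² (P(n, a) = a² - 6 = -6 + a²)
y(U) = -4 + U + U² (y(U) = 2 + (U + (-6 + U²)) = 2 + (-6 + U + U²) = -4 + U + U²)
1/(y(-5*(0 + 4)) + 3392) = 1/((-4 - 5*(0 + 4) + (-5*(0 + 4))²) + 3392) = 1/((-4 - 5*4 + (-5*4)²) + 3392) = 1/((-4 - 20 + (-20)²) + 3392) = 1/((-4 - 20 + 400) + 3392) = 1/(376 + 3392) = 1/3768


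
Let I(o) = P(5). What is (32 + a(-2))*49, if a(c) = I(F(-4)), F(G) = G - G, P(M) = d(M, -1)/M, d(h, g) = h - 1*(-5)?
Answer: 1666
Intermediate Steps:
d(h, g) = 5 + h (d(h, g) = h + 5 = 5 + h)
P(M) = (5 + M)/M
F(G) = 0
I(o) = 2 (I(o) = (5 + 5)/5 = (1/5)*10 = 2)
a(c) = 2
(32 + a(-2))*49 = (32 + 2)*49 = 34*49 = 1666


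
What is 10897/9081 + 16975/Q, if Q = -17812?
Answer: 39947389/161750772 ≈ 0.24697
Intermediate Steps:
10897/9081 + 16975/Q = 10897/9081 + 16975/(-17812) = 10897*(1/9081) + 16975*(-1/17812) = 10897/9081 - 16975/17812 = 39947389/161750772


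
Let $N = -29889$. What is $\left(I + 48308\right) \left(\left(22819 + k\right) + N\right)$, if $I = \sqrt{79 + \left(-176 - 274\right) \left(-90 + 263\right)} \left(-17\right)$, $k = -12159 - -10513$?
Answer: $-421052528 + 148172 i \sqrt{77771} \approx -4.2105 \cdot 10^{8} + 4.1321 \cdot 10^{7} i$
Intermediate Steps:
$k = -1646$ ($k = -12159 + 10513 = -1646$)
$I = - 17 i \sqrt{77771}$ ($I = \sqrt{79 - 77850} \left(-17\right) = \sqrt{-77771} \left(-17\right) = i \sqrt{77771} \left(-17\right) = - 17 i \sqrt{77771} \approx - 4740.9 i$)
$\left(I + 48308\right) \left(\left(22819 + k\right) + N\right) = \left(- 17 i \sqrt{77771} + 48308\right) \left(\left(22819 - 1646\right) - 29889\right) = \left(48308 - 17 i \sqrt{77771}\right) \left(21173 - 29889\right) = \left(48308 - 17 i \sqrt{77771}\right) \left(-8716\right) = -421052528 + 148172 i \sqrt{77771}$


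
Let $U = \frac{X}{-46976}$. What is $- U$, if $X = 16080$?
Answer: $\frac{1005}{2936} \approx 0.3423$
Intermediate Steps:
$U = - \frac{1005}{2936}$ ($U = \frac{16080}{-46976} = 16080 \left(- \frac{1}{46976}\right) = - \frac{1005}{2936} \approx -0.3423$)
$- U = \left(-1\right) \left(- \frac{1005}{2936}\right) = \frac{1005}{2936}$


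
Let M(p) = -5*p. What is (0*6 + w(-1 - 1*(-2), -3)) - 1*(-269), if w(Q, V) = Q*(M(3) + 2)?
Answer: 256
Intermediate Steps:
w(Q, V) = -13*Q (w(Q, V) = Q*(-5*3 + 2) = Q*(-15 + 2) = Q*(-13) = -13*Q)
(0*6 + w(-1 - 1*(-2), -3)) - 1*(-269) = (0*6 - 13*(-1 - 1*(-2))) - 1*(-269) = (0 - 13*(-1 + 2)) + 269 = (0 - 13*1) + 269 = (0 - 13) + 269 = -13 + 269 = 256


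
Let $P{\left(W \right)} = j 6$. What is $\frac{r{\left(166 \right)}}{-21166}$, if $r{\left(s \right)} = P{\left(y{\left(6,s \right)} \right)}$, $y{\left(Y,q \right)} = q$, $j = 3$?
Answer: $- \frac{9}{10583} \approx -0.00085042$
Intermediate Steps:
$P{\left(W \right)} = 18$ ($P{\left(W \right)} = 3 \cdot 6 = 18$)
$r{\left(s \right)} = 18$
$\frac{r{\left(166 \right)}}{-21166} = \frac{18}{-21166} = 18 \left(- \frac{1}{21166}\right) = - \frac{9}{10583}$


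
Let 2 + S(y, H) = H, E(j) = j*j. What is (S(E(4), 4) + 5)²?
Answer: 49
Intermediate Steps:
E(j) = j²
S(y, H) = -2 + H
(S(E(4), 4) + 5)² = ((-2 + 4) + 5)² = (2 + 5)² = 7² = 49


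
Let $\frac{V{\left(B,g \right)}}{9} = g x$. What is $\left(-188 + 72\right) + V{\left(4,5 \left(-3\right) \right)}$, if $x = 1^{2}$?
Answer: $-251$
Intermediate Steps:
$x = 1$
$V{\left(B,g \right)} = 9 g$ ($V{\left(B,g \right)} = 9 g 1 = 9 g$)
$\left(-188 + 72\right) + V{\left(4,5 \left(-3\right) \right)} = \left(-188 + 72\right) + 9 \cdot 5 \left(-3\right) = -116 + 9 \left(-15\right) = -116 - 135 = -251$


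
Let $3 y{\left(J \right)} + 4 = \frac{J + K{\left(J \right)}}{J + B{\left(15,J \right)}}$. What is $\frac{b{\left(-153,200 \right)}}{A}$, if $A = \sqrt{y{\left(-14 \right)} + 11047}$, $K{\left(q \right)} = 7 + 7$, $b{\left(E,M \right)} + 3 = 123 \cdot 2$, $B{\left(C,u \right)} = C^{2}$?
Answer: $\frac{243 \sqrt{99411}}{33137} \approx 2.3121$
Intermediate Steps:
$b{\left(E,M \right)} = 243$ ($b{\left(E,M \right)} = -3 + 123 \cdot 2 = -3 + 246 = 243$)
$K{\left(q \right)} = 14$
$y{\left(J \right)} = - \frac{4}{3} + \frac{14 + J}{3 \left(225 + J\right)}$ ($y{\left(J \right)} = - \frac{4}{3} + \frac{\left(J + 14\right) \frac{1}{J + 15^{2}}}{3} = - \frac{4}{3} + \frac{\left(14 + J\right) \frac{1}{J + 225}}{3} = - \frac{4}{3} + \frac{\left(14 + J\right) \frac{1}{225 + J}}{3} = - \frac{4}{3} + \frac{\frac{1}{225 + J} \left(14 + J\right)}{3} = - \frac{4}{3} + \frac{14 + J}{3 \left(225 + J\right)}$)
$A = \frac{\sqrt{99411}}{3}$ ($A = \sqrt{\frac{- \frac{886}{3} - -14}{225 - 14} + 11047} = \sqrt{\frac{- \frac{886}{3} + 14}{211} + 11047} = \sqrt{\frac{1}{211} \left(- \frac{844}{3}\right) + 11047} = \sqrt{- \frac{4}{3} + 11047} = \sqrt{\frac{33137}{3}} = \frac{\sqrt{99411}}{3} \approx 105.1$)
$\frac{b{\left(-153,200 \right)}}{A} = \frac{243}{\frac{1}{3} \sqrt{99411}} = 243 \frac{\sqrt{99411}}{33137} = \frac{243 \sqrt{99411}}{33137}$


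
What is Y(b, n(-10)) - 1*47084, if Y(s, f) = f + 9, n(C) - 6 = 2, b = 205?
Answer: -47067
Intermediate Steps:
n(C) = 8 (n(C) = 6 + 2 = 8)
Y(s, f) = 9 + f
Y(b, n(-10)) - 1*47084 = (9 + 8) - 1*47084 = 17 - 47084 = -47067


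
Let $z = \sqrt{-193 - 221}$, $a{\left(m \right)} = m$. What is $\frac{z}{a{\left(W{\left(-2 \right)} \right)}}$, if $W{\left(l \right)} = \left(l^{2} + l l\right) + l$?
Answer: $\frac{i \sqrt{46}}{2} \approx 3.3912 i$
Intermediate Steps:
$W{\left(l \right)} = l + 2 l^{2}$ ($W{\left(l \right)} = \left(l^{2} + l^{2}\right) + l = 2 l^{2} + l = l + 2 l^{2}$)
$z = 3 i \sqrt{46}$ ($z = \sqrt{-414} = 3 i \sqrt{46} \approx 20.347 i$)
$\frac{z}{a{\left(W{\left(-2 \right)} \right)}} = \frac{3 i \sqrt{46}}{\left(-2\right) \left(1 + 2 \left(-2\right)\right)} = \frac{3 i \sqrt{46}}{\left(-2\right) \left(1 - 4\right)} = \frac{3 i \sqrt{46}}{\left(-2\right) \left(-3\right)} = \frac{3 i \sqrt{46}}{6} = 3 i \sqrt{46} \cdot \frac{1}{6} = \frac{i \sqrt{46}}{2}$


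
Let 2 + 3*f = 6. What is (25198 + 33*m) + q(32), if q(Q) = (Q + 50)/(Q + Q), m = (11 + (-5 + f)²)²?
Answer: 38808979/864 ≈ 44918.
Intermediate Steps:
f = 4/3 (f = -⅔ + (⅓)*6 = -⅔ + 2 = 4/3 ≈ 1.3333)
m = 48400/81 (m = (11 + (-5 + 4/3)²)² = (11 + (-11/3)²)² = (11 + 121/9)² = (220/9)² = 48400/81 ≈ 597.53)
q(Q) = (50 + Q)/(2*Q) (q(Q) = (50 + Q)/((2*Q)) = (50 + Q)*(1/(2*Q)) = (50 + Q)/(2*Q))
(25198 + 33*m) + q(32) = (25198 + 33*(48400/81)) + (½)*(50 + 32)/32 = (25198 + 532400/27) + (½)*(1/32)*82 = 1212746/27 + 41/32 = 38808979/864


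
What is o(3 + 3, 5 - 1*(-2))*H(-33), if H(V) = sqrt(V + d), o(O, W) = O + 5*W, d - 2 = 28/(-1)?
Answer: 41*I*sqrt(59) ≈ 314.93*I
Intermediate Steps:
d = -26 (d = 2 + 28/(-1) = 2 + 28*(-1) = 2 - 28 = -26)
H(V) = sqrt(-26 + V) (H(V) = sqrt(V - 26) = sqrt(-26 + V))
o(3 + 3, 5 - 1*(-2))*H(-33) = ((3 + 3) + 5*(5 - 1*(-2)))*sqrt(-26 - 33) = (6 + 5*(5 + 2))*sqrt(-59) = (6 + 5*7)*(I*sqrt(59)) = (6 + 35)*(I*sqrt(59)) = 41*(I*sqrt(59)) = 41*I*sqrt(59)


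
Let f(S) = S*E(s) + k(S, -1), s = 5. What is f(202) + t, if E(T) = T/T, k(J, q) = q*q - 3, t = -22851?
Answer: -22651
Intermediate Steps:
k(J, q) = -3 + q² (k(J, q) = q² - 3 = -3 + q²)
E(T) = 1
f(S) = -2 + S (f(S) = S*1 + (-3 + (-1)²) = S + (-3 + 1) = S - 2 = -2 + S)
f(202) + t = (-2 + 202) - 22851 = 200 - 22851 = -22651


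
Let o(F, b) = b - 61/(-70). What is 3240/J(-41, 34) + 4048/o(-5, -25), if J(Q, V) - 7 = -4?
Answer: 1540760/1689 ≈ 912.23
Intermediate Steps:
J(Q, V) = 3 (J(Q, V) = 7 - 4 = 3)
o(F, b) = 61/70 + b (o(F, b) = b - 61*(-1/70) = b + 61/70 = 61/70 + b)
3240/J(-41, 34) + 4048/o(-5, -25) = 3240/3 + 4048/(61/70 - 25) = 3240*(1/3) + 4048/(-1689/70) = 1080 + 4048*(-70/1689) = 1080 - 283360/1689 = 1540760/1689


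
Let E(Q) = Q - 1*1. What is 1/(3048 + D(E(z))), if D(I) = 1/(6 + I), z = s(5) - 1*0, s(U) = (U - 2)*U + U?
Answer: 25/76201 ≈ 0.00032808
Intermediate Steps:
s(U) = U + U*(-2 + U) (s(U) = (-2 + U)*U + U = U*(-2 + U) + U = U + U*(-2 + U))
z = 20 (z = 5*(-1 + 5) - 1*0 = 5*4 + 0 = 20 + 0 = 20)
E(Q) = -1 + Q (E(Q) = Q - 1 = -1 + Q)
1/(3048 + D(E(z))) = 1/(3048 + 1/(6 + (-1 + 20))) = 1/(3048 + 1/(6 + 19)) = 1/(3048 + 1/25) = 1/(76201/25) = 25/76201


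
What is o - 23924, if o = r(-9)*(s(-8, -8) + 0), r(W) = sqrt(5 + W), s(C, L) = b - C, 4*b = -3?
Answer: -23924 + 29*I/2 ≈ -23924.0 + 14.5*I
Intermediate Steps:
b = -3/4 (b = (1/4)*(-3) = -3/4 ≈ -0.75000)
s(C, L) = -3/4 - C
o = 29*I/2 (o = sqrt(5 - 9)*((-3/4 - 1*(-8)) + 0) = sqrt(-4)*((-3/4 + 8) + 0) = (2*I)*(29/4 + 0) = (2*I)*(29/4) = 29*I/2 ≈ 14.5*I)
o - 23924 = 29*I/2 - 23924 = -23924 + 29*I/2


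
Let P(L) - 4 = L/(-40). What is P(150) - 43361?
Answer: -173443/4 ≈ -43361.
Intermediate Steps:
P(L) = 4 - L/40 (P(L) = 4 + L/(-40) = 4 + L*(-1/40) = 4 - L/40)
P(150) - 43361 = (4 - 1/40*150) - 43361 = (4 - 15/4) - 43361 = ¼ - 43361 = -173443/4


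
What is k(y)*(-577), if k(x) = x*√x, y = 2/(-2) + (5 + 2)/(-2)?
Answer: 15579*I*√2/4 ≈ 5508.0*I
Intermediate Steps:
y = -9/2 (y = 2*(-½) + 7*(-½) = -1 - 7/2 = -9/2 ≈ -4.5000)
k(x) = x^(3/2)
k(y)*(-577) = (-9/2)^(3/2)*(-577) = -27*I*√2/4*(-577) = 15579*I*√2/4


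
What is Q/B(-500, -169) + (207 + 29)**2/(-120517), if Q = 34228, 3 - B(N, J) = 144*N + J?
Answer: 26341041/2174488231 ≈ 0.012114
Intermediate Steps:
B(N, J) = 3 - J - 144*N (B(N, J) = 3 - (144*N + J) = 3 - (J + 144*N) = 3 + (-J - 144*N) = 3 - J - 144*N)
Q/B(-500, -169) + (207 + 29)**2/(-120517) = 34228/(3 - 1*(-169) - 144*(-500)) + (207 + 29)**2/(-120517) = 34228/(3 + 169 + 72000) + 236**2*(-1/120517) = 34228/72172 + 55696*(-1/120517) = 34228*(1/72172) - 55696/120517 = 8557/18043 - 55696/120517 = 26341041/2174488231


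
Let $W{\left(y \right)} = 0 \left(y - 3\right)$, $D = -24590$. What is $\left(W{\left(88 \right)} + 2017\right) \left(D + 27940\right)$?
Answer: $6756950$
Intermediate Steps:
$W{\left(y \right)} = 0$ ($W{\left(y \right)} = 0 \left(-3 + y\right) = 0$)
$\left(W{\left(88 \right)} + 2017\right) \left(D + 27940\right) = \left(0 + 2017\right) \left(-24590 + 27940\right) = 2017 \cdot 3350 = 6756950$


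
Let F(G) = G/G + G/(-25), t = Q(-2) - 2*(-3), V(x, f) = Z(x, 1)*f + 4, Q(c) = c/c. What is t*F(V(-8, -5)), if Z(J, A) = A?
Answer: 182/25 ≈ 7.2800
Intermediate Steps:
Q(c) = 1
V(x, f) = 4 + f (V(x, f) = 1*f + 4 = f + 4 = 4 + f)
t = 7 (t = 1 - 2*(-3) = 1 + 6 = 7)
F(G) = 1 - G/25 (F(G) = 1 + G*(-1/25) = 1 - G/25)
t*F(V(-8, -5)) = 7*(1 - (4 - 5)/25) = 7*(1 - 1/25*(-1)) = 7*(1 + 1/25) = 7*(26/25) = 182/25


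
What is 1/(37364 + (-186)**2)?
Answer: 1/71960 ≈ 1.3897e-5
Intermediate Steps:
1/(37364 + (-186)**2) = 1/(37364 + 34596) = 1/71960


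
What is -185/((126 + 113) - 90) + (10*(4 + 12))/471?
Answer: -63295/70179 ≈ -0.90191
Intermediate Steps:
-185/((126 + 113) - 90) + (10*(4 + 12))/471 = -185/(239 - 90) + (10*16)*(1/471) = -185/149 + 160*(1/471) = -185*1/149 + 160/471 = -185/149 + 160/471 = -63295/70179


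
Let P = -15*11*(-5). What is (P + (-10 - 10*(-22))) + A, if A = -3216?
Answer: -2181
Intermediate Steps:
P = 825 (P = -165*(-5) = 825)
(P + (-10 - 10*(-22))) + A = (825 + (-10 - 10*(-22))) - 3216 = (825 + (-10 + 220)) - 3216 = (825 + 210) - 3216 = 1035 - 3216 = -2181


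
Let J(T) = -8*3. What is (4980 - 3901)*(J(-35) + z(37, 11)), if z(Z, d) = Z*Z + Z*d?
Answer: 1890408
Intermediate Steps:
z(Z, d) = Z² + Z*d
J(T) = -24
(4980 - 3901)*(J(-35) + z(37, 11)) = (4980 - 3901)*(-24 + 37*(37 + 11)) = 1079*(-24 + 37*48) = 1079*(-24 + 1776) = 1079*1752 = 1890408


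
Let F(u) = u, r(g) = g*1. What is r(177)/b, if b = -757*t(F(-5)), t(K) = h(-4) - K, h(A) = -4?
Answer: -177/757 ≈ -0.23382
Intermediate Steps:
r(g) = g
t(K) = -4 - K
b = -757 (b = -757*(-4 - 1*(-5)) = -757*(-4 + 5) = -757*1 = -757)
r(177)/b = 177/(-757) = 177*(-1/757) = -177/757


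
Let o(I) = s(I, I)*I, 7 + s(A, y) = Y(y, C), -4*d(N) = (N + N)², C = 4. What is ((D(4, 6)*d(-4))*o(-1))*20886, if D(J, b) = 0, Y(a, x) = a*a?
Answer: 0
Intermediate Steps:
Y(a, x) = a²
d(N) = -N² (d(N) = -(N + N)²/4 = -4*N²/4 = -N²)
s(A, y) = -7 + y²
o(I) = I*(-7 + I²) (o(I) = (-7 + I²)*I = I*(-7 + I²))
((D(4, 6)*d(-4))*o(-1))*20886 = ((0*(-1*(-4)²))*(-(-7 + (-1)²)))*20886 = ((0*(-1*16))*(-(-7 + 1)))*20886 = ((0*(-16))*(-1*(-6)))*20886 = (0*6)*20886 = 0*20886 = 0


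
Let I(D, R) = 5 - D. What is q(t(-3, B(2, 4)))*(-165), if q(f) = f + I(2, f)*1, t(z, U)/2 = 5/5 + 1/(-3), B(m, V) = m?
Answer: -715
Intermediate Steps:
t(z, U) = 4/3 (t(z, U) = 2*(5/5 + 1/(-3)) = 2*(5*(⅕) + 1*(-⅓)) = 2*(1 - ⅓) = 2*(⅔) = 4/3)
q(f) = 3 + f (q(f) = f + (5 - 1*2)*1 = f + (5 - 2)*1 = f + 3*1 = f + 3 = 3 + f)
q(t(-3, B(2, 4)))*(-165) = (3 + 4/3)*(-165) = (13/3)*(-165) = -715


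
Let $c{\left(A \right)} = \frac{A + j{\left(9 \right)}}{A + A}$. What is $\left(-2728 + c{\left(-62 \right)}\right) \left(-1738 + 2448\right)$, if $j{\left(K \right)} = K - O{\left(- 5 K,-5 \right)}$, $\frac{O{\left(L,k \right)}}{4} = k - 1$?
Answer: $- \frac{120076265}{62} \approx -1.9367 \cdot 10^{6}$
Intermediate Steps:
$O{\left(L,k \right)} = -4 + 4 k$ ($O{\left(L,k \right)} = 4 \left(k - 1\right) = 4 \left(-1 + k\right) = -4 + 4 k$)
$j{\left(K \right)} = 24 + K$ ($j{\left(K \right)} = K - \left(-4 + 4 \left(-5\right)\right) = K - \left(-4 - 20\right) = K - -24 = K + 24 = 24 + K$)
$c{\left(A \right)} = \frac{33 + A}{2 A}$ ($c{\left(A \right)} = \frac{A + \left(24 + 9\right)}{A + A} = \frac{A + 33}{2 A} = \left(33 + A\right) \frac{1}{2 A} = \frac{33 + A}{2 A}$)
$\left(-2728 + c{\left(-62 \right)}\right) \left(-1738 + 2448\right) = \left(-2728 + \frac{33 - 62}{2 \left(-62\right)}\right) \left(-1738 + 2448\right) = \left(-2728 + \frac{1}{2} \left(- \frac{1}{62}\right) \left(-29\right)\right) 710 = \left(-2728 + \frac{29}{124}\right) 710 = \left(- \frac{338243}{124}\right) 710 = - \frac{120076265}{62}$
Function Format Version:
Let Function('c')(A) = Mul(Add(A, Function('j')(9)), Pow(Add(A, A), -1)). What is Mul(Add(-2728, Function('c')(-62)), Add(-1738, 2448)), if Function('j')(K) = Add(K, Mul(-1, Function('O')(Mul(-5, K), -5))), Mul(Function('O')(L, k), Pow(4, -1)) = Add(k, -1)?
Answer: Rational(-120076265, 62) ≈ -1.9367e+6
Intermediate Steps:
Function('O')(L, k) = Add(-4, Mul(4, k)) (Function('O')(L, k) = Mul(4, Add(k, -1)) = Mul(4, Add(-1, k)) = Add(-4, Mul(4, k)))
Function('j')(K) = Add(24, K) (Function('j')(K) = Add(K, Mul(-1, Add(-4, Mul(4, -5)))) = Add(K, Mul(-1, Add(-4, -20))) = Add(K, Mul(-1, -24)) = Add(K, 24) = Add(24, K))
Function('c')(A) = Mul(Rational(1, 2), Pow(A, -1), Add(33, A)) (Function('c')(A) = Mul(Add(A, Add(24, 9)), Pow(Add(A, A), -1)) = Mul(Add(A, 33), Pow(Mul(2, A), -1)) = Mul(Add(33, A), Mul(Rational(1, 2), Pow(A, -1))) = Mul(Rational(1, 2), Pow(A, -1), Add(33, A)))
Mul(Add(-2728, Function('c')(-62)), Add(-1738, 2448)) = Mul(Add(-2728, Mul(Rational(1, 2), Pow(-62, -1), Add(33, -62))), Add(-1738, 2448)) = Mul(Add(-2728, Mul(Rational(1, 2), Rational(-1, 62), -29)), 710) = Mul(Add(-2728, Rational(29, 124)), 710) = Mul(Rational(-338243, 124), 710) = Rational(-120076265, 62)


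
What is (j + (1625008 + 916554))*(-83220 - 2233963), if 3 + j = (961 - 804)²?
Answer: -5946373552064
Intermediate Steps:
j = 24646 (j = -3 + (961 - 804)² = -3 + 157² = -3 + 24649 = 24646)
(j + (1625008 + 916554))*(-83220 - 2233963) = (24646 + (1625008 + 916554))*(-83220 - 2233963) = (24646 + 2541562)*(-2317183) = 2566208*(-2317183) = -5946373552064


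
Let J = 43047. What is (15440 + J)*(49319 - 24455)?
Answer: 1454220768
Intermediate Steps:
(15440 + J)*(49319 - 24455) = (15440 + 43047)*(49319 - 24455) = 58487*24864 = 1454220768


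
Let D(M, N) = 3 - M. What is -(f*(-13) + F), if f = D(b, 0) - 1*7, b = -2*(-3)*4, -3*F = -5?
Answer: -1097/3 ≈ -365.67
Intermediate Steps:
F = 5/3 (F = -⅓*(-5) = 5/3 ≈ 1.6667)
b = 24 (b = 6*4 = 24)
f = -28 (f = (3 - 1*24) - 1*7 = (3 - 24) - 7 = -21 - 7 = -28)
-(f*(-13) + F) = -(-28*(-13) + 5/3) = -(364 + 5/3) = -1*1097/3 = -1097/3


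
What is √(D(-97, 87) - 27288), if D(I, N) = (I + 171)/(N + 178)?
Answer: I*√1916280190/265 ≈ 165.19*I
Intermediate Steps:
D(I, N) = (171 + I)/(178 + N)
√(D(-97, 87) - 27288) = √((171 - 97)/(178 + 87) - 27288) = √(74/265 - 27288) = √(-7231246/265) = I*√1916280190/265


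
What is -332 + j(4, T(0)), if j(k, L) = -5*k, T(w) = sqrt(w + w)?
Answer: -352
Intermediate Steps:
T(w) = sqrt(2)*sqrt(w) (T(w) = sqrt(2*w) = sqrt(2)*sqrt(w))
-332 + j(4, T(0)) = -332 - 5*4 = -332 - 20 = -352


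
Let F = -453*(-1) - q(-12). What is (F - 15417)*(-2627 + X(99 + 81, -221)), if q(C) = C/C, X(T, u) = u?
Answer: 42620320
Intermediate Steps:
q(C) = 1
F = 452 (F = -453*(-1) - 1*1 = 453 - 1 = 452)
(F - 15417)*(-2627 + X(99 + 81, -221)) = (452 - 15417)*(-2627 - 221) = -14965*(-2848) = 42620320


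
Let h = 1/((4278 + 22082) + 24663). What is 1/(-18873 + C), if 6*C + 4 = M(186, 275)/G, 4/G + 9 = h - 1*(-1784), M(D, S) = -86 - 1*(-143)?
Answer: -612276/8974767091 ≈ -6.8222e-5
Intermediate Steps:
M(D, S) = 57 (M(D, S) = -86 + 143 = 57)
h = 1/51023 (h = 1/(26360 + 24663) = 1/51023 ≈ 1.9599e-5)
G = 102046/45282913 (G = 4/(-9 + (1/51023 - 1*(-1784))) = 4/(-9 + (1/51023 + 1784)) = 4/(-9 + 91025033/51023) = 4/(90565826/51023) = 4*(51023/90565826) = 102046/45282913 ≈ 0.0022535)
C = 2580717857/612276 (C = -⅔ + (57/(102046/45282913))/6 = -⅔ + (57*(45282913/102046))/6 = -⅔ + (⅙)*(2581126041/102046) = -⅔ + 860375347/204092 = 2580717857/612276 ≈ 4215.0)
1/(-18873 + C) = 1/(-18873 + 2580717857/612276) = 1/(-8974767091/612276) = -612276/8974767091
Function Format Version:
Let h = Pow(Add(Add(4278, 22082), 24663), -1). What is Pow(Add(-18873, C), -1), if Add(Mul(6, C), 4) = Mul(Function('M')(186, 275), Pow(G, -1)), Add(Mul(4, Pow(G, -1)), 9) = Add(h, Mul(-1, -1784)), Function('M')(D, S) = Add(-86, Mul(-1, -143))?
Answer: Rational(-612276, 8974767091) ≈ -6.8222e-5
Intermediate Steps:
Function('M')(D, S) = 57 (Function('M')(D, S) = Add(-86, 143) = 57)
h = Rational(1, 51023) (h = Pow(Add(26360, 24663), -1) = Pow(51023, -1) = Rational(1, 51023) ≈ 1.9599e-5)
G = Rational(102046, 45282913) (G = Mul(4, Pow(Add(-9, Add(Rational(1, 51023), Mul(-1, -1784))), -1)) = Mul(4, Pow(Add(-9, Add(Rational(1, 51023), 1784)), -1)) = Mul(4, Pow(Add(-9, Rational(91025033, 51023)), -1)) = Mul(4, Pow(Rational(90565826, 51023), -1)) = Mul(4, Rational(51023, 90565826)) = Rational(102046, 45282913) ≈ 0.0022535)
C = Rational(2580717857, 612276) (C = Add(Rational(-2, 3), Mul(Rational(1, 6), Mul(57, Pow(Rational(102046, 45282913), -1)))) = Add(Rational(-2, 3), Mul(Rational(1, 6), Mul(57, Rational(45282913, 102046)))) = Add(Rational(-2, 3), Mul(Rational(1, 6), Rational(2581126041, 102046))) = Add(Rational(-2, 3), Rational(860375347, 204092)) = Rational(2580717857, 612276) ≈ 4215.0)
Pow(Add(-18873, C), -1) = Pow(Add(-18873, Rational(2580717857, 612276)), -1) = Pow(Rational(-8974767091, 612276), -1) = Rational(-612276, 8974767091)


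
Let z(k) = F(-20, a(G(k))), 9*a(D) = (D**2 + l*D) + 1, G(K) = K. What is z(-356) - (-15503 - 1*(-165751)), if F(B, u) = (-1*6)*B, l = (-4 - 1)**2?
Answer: -150128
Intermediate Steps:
l = 25 (l = (-5)**2 = 25)
a(D) = 1/9 + D**2/9 + 25*D/9 (a(D) = ((D**2 + 25*D) + 1)/9 = (1 + D**2 + 25*D)/9 = 1/9 + D**2/9 + 25*D/9)
F(B, u) = -6*B
z(k) = 120 (z(k) = -6*(-20) = 120)
z(-356) - (-15503 - 1*(-165751)) = 120 - (-15503 - 1*(-165751)) = 120 - (-15503 + 165751) = 120 - 1*150248 = 120 - 150248 = -150128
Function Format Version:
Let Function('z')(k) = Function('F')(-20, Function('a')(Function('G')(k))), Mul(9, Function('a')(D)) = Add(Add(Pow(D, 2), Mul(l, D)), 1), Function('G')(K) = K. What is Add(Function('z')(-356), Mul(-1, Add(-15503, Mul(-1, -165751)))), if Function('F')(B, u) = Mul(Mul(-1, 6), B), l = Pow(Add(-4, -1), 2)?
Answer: -150128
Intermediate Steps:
l = 25 (l = Pow(-5, 2) = 25)
Function('a')(D) = Add(Rational(1, 9), Mul(Rational(1, 9), Pow(D, 2)), Mul(Rational(25, 9), D)) (Function('a')(D) = Mul(Rational(1, 9), Add(Add(Pow(D, 2), Mul(25, D)), 1)) = Mul(Rational(1, 9), Add(1, Pow(D, 2), Mul(25, D))) = Add(Rational(1, 9), Mul(Rational(1, 9), Pow(D, 2)), Mul(Rational(25, 9), D)))
Function('F')(B, u) = Mul(-6, B)
Function('z')(k) = 120 (Function('z')(k) = Mul(-6, -20) = 120)
Add(Function('z')(-356), Mul(-1, Add(-15503, Mul(-1, -165751)))) = Add(120, Mul(-1, Add(-15503, Mul(-1, -165751)))) = Add(120, Mul(-1, Add(-15503, 165751))) = Add(120, Mul(-1, 150248)) = Add(120, -150248) = -150128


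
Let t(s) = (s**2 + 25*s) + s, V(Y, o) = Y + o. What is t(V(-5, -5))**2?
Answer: 25600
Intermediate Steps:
t(s) = s**2 + 26*s
t(V(-5, -5))**2 = ((-5 - 5)*(26 + (-5 - 5)))**2 = (-10*(26 - 10))**2 = (-10*16)**2 = (-160)**2 = 25600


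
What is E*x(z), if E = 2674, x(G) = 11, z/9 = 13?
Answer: 29414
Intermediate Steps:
z = 117 (z = 9*13 = 117)
E*x(z) = 2674*11 = 29414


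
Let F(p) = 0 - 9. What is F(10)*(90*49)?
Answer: -39690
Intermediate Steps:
F(p) = -9
F(10)*(90*49) = -810*49 = -9*4410 = -39690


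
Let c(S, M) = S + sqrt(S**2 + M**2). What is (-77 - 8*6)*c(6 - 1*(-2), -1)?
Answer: -1000 - 125*sqrt(65) ≈ -2007.8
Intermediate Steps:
c(S, M) = S + sqrt(M**2 + S**2)
(-77 - 8*6)*c(6 - 1*(-2), -1) = (-77 - 8*6)*((6 - 1*(-2)) + sqrt((-1)**2 + (6 - 1*(-2))**2)) = (-77 - 48)*((6 + 2) + sqrt(1 + (6 + 2)**2)) = -125*(8 + sqrt(1 + 8**2)) = -125*(8 + sqrt(1 + 64)) = -125*(8 + sqrt(65)) = -1000 - 125*sqrt(65)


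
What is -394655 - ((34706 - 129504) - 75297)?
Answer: -224560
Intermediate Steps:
-394655 - ((34706 - 129504) - 75297) = -394655 - (-94798 - 75297) = -394655 - 1*(-170095) = -394655 + 170095 = -224560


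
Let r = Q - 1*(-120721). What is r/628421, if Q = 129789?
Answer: 250510/628421 ≈ 0.39863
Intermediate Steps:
r = 250510 (r = 129789 - 1*(-120721) = 129789 + 120721 = 250510)
r/628421 = 250510/628421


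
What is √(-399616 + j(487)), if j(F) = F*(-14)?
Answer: I*√406434 ≈ 637.52*I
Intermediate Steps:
j(F) = -14*F
√(-399616 + j(487)) = √(-399616 - 14*487) = √(-399616 - 6818) = √(-406434) = I*√406434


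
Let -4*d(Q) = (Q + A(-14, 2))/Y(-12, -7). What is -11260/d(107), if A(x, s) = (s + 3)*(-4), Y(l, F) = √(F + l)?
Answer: 45040*I*√19/87 ≈ 2256.6*I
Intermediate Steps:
A(x, s) = -12 - 4*s (A(x, s) = (3 + s)*(-4) = -12 - 4*s)
d(Q) = I*√19*(-20 + Q)/76 (d(Q) = -(Q + (-12 - 4*2))/(4*(√(-7 - 12))) = -(Q + (-12 - 8))/(4*(√(-19))) = -(Q - 20)/(4*(I*√19)) = -(-I*√19/19)*(-20 + Q)/4 = -(-1)*I*√19*(-20 + Q)/76 = I*√19*(-20 + Q)/76)
-11260/d(107) = -11260*(-4*I*√19/(-20 + 107)) = -11260*(-4*I*√19/87) = -(-45040)*I*√19/87 = 45040*I*√19/87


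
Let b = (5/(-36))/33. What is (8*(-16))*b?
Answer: 160/297 ≈ 0.53872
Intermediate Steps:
b = -5/1188 (b = (5*(-1/36))*(1/33) = -5/36*1/33 = -5/1188 ≈ -0.0042088)
(8*(-16))*b = (8*(-16))*(-5/1188) = -128*(-5/1188) = 160/297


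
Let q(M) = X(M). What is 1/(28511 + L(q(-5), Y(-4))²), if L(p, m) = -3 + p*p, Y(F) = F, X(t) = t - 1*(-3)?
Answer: 1/28512 ≈ 3.5073e-5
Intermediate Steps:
X(t) = 3 + t (X(t) = t + 3 = 3 + t)
q(M) = 3 + M
L(p, m) = -3 + p²
1/(28511 + L(q(-5), Y(-4))²) = 1/(28511 + (-3 + (3 - 5)²)²) = 1/(28511 + (-3 + (-2)²)²) = 1/(28511 + (-3 + 4)²) = 1/(28511 + 1²) = 1/(28511 + 1) = 1/28512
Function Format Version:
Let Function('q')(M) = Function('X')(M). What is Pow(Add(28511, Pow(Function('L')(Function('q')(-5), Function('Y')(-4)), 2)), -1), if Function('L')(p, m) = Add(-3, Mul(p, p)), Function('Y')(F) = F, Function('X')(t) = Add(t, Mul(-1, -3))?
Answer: Rational(1, 28512) ≈ 3.5073e-5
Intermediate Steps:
Function('X')(t) = Add(3, t) (Function('X')(t) = Add(t, 3) = Add(3, t))
Function('q')(M) = Add(3, M)
Function('L')(p, m) = Add(-3, Pow(p, 2))
Pow(Add(28511, Pow(Function('L')(Function('q')(-5), Function('Y')(-4)), 2)), -1) = Pow(Add(28511, Pow(Add(-3, Pow(Add(3, -5), 2)), 2)), -1) = Pow(Add(28511, Pow(Add(-3, Pow(-2, 2)), 2)), -1) = Pow(Add(28511, Pow(Add(-3, 4), 2)), -1) = Pow(Add(28511, Pow(1, 2)), -1) = Pow(Add(28511, 1), -1) = Pow(28512, -1) = Rational(1, 28512)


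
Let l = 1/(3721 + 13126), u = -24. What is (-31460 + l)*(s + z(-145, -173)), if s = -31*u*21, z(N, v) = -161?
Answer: -8195492349597/16847 ≈ -4.8647e+8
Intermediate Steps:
l = 1/16847 ≈ 5.9358e-5
s = 15624 (s = -31*(-24)*21 = 744*21 = 15624)
(-31460 + l)*(s + z(-145, -173)) = (-31460 + 1/16847)*(15624 - 161) = -530006619/16847*15463 = -8195492349597/16847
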